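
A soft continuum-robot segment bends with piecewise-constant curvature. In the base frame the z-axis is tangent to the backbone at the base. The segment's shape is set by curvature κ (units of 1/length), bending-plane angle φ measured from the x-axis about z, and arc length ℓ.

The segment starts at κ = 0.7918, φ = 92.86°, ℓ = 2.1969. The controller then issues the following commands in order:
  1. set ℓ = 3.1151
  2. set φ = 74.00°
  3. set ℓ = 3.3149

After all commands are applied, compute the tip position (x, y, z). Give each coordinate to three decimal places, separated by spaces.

0.651 2.269 0.624

initial: κ=0.7918, φ=92.86°, ℓ=2.1969
cmd 1: set ℓ=3.1151 → (κ,φ,ℓ)=(0.7918,92.86°,3.1151) → tip=(-0.1122,2.2461,0.7893)
cmd 2: set φ=74.00° → (κ,φ,ℓ)=(0.7918,74.00°,3.1151) → tip=(0.6199,2.1618,0.7893)
cmd 3: set ℓ=3.3149 → (κ,φ,ℓ)=(0.7918,74.00°,3.3149) → tip=(0.6508,2.2695,0.6241)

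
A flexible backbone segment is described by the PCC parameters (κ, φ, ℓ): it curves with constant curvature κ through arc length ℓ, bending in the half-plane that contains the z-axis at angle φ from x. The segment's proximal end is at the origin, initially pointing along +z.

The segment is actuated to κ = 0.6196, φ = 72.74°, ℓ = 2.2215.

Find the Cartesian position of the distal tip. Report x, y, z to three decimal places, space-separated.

θ = κ·ℓ = 0.6196 × 2.2215 = 1.37644 rad
ρ = (1 − cos θ)/κ = (1 − 0.19313)/0.6196 = 1.30224
z = sin θ / κ = 0.98117/0.6196 = 1.58356
x = ρ cos φ = 1.30224 × cos(72.74°) = 0.38638
y = ρ sin φ = 1.30224 × sin(72.74°) = 1.24360

0.386 1.244 1.584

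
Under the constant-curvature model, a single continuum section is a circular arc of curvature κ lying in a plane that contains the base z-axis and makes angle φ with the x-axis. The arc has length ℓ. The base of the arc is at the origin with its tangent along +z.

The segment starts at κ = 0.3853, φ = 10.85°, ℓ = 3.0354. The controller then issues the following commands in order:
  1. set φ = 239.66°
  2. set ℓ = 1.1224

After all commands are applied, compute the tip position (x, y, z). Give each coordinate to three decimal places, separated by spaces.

initial: κ=0.3853, φ=10.85°, ℓ=3.0354
cmd 1: set φ=239.66° → (κ,φ,ℓ)=(0.3853,239.66°,3.0354) → tip=(-0.7990,-1.3651,2.3892)
cmd 2: set ℓ=1.1224 → (κ,φ,ℓ)=(0.3853,239.66°,1.1224) → tip=(-0.1207,-0.2062,1.0877)

-0.121 -0.206 1.088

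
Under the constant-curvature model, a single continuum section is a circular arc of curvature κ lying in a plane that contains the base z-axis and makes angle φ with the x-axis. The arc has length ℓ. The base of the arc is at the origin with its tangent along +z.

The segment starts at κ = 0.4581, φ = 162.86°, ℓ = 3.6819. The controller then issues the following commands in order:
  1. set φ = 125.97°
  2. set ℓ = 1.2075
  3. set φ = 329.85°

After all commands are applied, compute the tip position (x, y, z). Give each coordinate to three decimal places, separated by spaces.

initial: κ=0.4581, φ=162.86°, ℓ=3.6819
cmd 1: set φ=125.97° → (κ,φ,ℓ)=(0.4581,125.97°,3.6819) → tip=(-1.4304,1.9710,2.1683)
cmd 2: set ℓ=1.2075 → (κ,φ,ℓ)=(0.4581,125.97°,1.2075) → tip=(-0.1912,0.2635,1.1469)
cmd 3: set φ=329.85° → (κ,φ,ℓ)=(0.4581,329.85°,1.2075) → tip=(0.2815,-0.1635,1.1469)

0.281 -0.164 1.147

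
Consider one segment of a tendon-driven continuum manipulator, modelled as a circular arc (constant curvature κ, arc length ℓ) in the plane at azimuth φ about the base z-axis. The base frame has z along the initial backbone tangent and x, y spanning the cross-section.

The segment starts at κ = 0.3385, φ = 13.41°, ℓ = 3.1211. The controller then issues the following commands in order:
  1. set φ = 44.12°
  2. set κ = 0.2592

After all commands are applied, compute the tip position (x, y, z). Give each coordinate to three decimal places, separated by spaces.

initial: κ=0.3385, φ=13.41°, ℓ=3.1211
cmd 1: set φ=44.12° → (κ,φ,ℓ)=(0.3385,44.12°,3.1211) → tip=(1.0775,1.0449,2.5720)
cmd 2: set κ=0.2592 → (κ,φ,ℓ)=(0.2592,44.12°,3.1211) → tip=(0.8579,0.8320,2.7916)

0.858 0.832 2.792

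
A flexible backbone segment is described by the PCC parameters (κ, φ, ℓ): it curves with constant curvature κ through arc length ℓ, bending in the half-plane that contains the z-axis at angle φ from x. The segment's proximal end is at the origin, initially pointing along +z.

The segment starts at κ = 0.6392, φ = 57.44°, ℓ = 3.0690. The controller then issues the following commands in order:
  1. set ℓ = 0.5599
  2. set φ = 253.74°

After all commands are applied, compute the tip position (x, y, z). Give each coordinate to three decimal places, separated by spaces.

-0.028 -0.095 0.548

initial: κ=0.6392, φ=57.44°, ℓ=3.0690
cmd 1: set ℓ=0.5599 → (κ,φ,ℓ)=(0.6392,57.44°,0.5599) → tip=(0.0533,0.0835,0.5480)
cmd 2: set φ=253.74° → (κ,φ,ℓ)=(0.6392,253.74°,0.5599) → tip=(-0.0278,-0.0952,0.5480)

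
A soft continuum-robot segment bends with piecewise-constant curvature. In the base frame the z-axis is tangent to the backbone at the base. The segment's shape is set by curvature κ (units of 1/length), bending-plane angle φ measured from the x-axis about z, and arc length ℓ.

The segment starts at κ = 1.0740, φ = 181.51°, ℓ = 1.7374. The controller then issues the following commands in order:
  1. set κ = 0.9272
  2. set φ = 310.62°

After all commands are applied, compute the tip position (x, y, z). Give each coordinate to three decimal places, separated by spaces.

0.730 -0.851 1.078

initial: κ=1.0740, φ=181.51°, ℓ=1.7374
cmd 1: set κ=0.9272 → (κ,φ,ℓ)=(0.9272,181.51°,1.7374) → tip=(-1.1214,-0.0296,1.0776)
cmd 2: set φ=310.62° → (κ,φ,ℓ)=(0.9272,310.62°,1.7374) → tip=(0.7303,-0.8515,1.0776)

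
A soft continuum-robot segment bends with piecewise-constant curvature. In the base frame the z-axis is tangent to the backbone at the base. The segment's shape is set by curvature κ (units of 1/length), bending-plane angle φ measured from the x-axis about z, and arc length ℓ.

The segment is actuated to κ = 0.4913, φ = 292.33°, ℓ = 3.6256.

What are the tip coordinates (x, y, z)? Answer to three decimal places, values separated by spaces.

0.935 -2.276 1.991

θ = κ·ℓ = 0.4913 × 3.6256 = 1.78126 rad
ρ = (1 − cos θ)/κ = (1 − -0.20891)/0.4913 = 2.46064
z = sin θ / κ = 0.97793/0.4913 = 1.99050
x = ρ cos φ = 2.46064 × cos(292.33°) = 0.93490
y = ρ sin φ = 2.46064 × sin(292.33°) = -2.27612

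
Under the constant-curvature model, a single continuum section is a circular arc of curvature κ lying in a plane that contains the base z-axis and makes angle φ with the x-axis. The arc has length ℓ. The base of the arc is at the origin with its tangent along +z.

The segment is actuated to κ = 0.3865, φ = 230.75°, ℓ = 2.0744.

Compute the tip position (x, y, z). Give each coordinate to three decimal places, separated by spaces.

θ = κ·ℓ = 0.3865 × 2.0744 = 0.80176 rad
ρ = (1 − cos θ)/κ = (1 − 0.69545)/0.3865 = 0.78798
z = sin θ / κ = 0.71858/0.3865 = 1.85919
x = ρ cos φ = 0.78798 × cos(230.75°) = -0.49856
y = ρ sin φ = 0.78798 × sin(230.75°) = -0.61020

-0.499 -0.610 1.859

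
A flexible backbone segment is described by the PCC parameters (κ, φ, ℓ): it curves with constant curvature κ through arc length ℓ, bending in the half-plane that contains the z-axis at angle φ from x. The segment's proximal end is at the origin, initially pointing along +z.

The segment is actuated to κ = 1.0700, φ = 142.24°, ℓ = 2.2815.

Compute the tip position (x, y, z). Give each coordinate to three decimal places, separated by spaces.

θ = κ·ℓ = 1.0700 × 2.2815 = 2.44121 rad
ρ = (1 − cos θ)/κ = (1 − -0.76459)/1.0700 = 1.64915
z = sin θ / κ = 0.64451/1.0700 = 0.60235
x = ρ cos φ = 1.64915 × cos(142.24°) = -1.30379
y = ρ sin φ = 1.64915 × sin(142.24°) = 1.00987

-1.304 1.010 0.602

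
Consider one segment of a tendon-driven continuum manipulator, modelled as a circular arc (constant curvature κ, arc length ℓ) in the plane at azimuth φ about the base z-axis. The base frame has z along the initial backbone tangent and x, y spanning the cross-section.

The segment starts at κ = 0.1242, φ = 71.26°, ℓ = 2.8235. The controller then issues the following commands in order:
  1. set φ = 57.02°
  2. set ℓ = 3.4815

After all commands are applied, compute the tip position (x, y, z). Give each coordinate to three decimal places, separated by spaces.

0.403 0.622 3.374

initial: κ=0.1242, φ=71.26°, ℓ=2.8235
cmd 1: set φ=57.02° → (κ,φ,ℓ)=(0.1242,57.02°,2.8235) → tip=(0.2667,0.4111,2.7660)
cmd 2: set ℓ=3.4815 → (κ,φ,ℓ)=(0.1242,57.02°,3.4815) → tip=(0.4034,0.6216,3.3740)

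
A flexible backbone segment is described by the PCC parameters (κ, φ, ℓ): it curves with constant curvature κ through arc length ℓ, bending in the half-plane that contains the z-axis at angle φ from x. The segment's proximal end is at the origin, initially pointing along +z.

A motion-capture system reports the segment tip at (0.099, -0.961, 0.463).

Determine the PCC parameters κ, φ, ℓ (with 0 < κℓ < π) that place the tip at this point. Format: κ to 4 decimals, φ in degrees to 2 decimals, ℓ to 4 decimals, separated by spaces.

ρ = √(x²+y²) = √(0.099² + -0.961²) = 0.96609
φ = atan2(y, x) mod 360° = atan2(-0.961, 0.099) = 275.8817°
|p|² = ρ² + z² = 0.96609² + 0.463² = 1.14769
κ = 2ρ / |p|² = 2×0.96609 / 1.14769 = 1.68353
θ = 2·atan2(ρ, z) = 2·atan2(0.96609, 0.463) = 2.24777 rad
ℓ = θ/κ = 2.24777/1.68353 = 1.33515

1.6835 275.88 1.3352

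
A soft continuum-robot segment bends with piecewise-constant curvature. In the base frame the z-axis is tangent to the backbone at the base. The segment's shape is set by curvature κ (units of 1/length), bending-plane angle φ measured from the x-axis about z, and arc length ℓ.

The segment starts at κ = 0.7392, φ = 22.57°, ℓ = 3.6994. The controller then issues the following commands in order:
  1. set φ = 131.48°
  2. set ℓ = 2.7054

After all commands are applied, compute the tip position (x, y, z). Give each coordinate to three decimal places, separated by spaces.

-1.269 1.435 1.230

initial: κ=0.7392, φ=22.57°, ℓ=3.6994
cmd 1: set φ=131.48° → (κ,φ,ℓ)=(0.7392,131.48°,3.6994) → tip=(-1.7189,1.9442,0.5355)
cmd 2: set ℓ=2.7054 → (κ,φ,ℓ)=(0.7392,131.48°,2.7054) → tip=(-1.2688,1.4351,1.2302)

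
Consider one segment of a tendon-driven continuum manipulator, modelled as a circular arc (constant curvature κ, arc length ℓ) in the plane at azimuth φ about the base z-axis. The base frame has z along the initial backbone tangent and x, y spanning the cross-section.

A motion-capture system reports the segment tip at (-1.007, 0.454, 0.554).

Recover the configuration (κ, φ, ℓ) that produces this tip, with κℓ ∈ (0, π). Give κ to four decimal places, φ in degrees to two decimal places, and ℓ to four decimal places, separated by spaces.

ρ = √(x²+y²) = √(-1.007² + 0.454²) = 1.10461
φ = atan2(y, x) mod 360° = atan2(0.454, -1.007) = 155.7320°
|p|² = ρ² + z² = 1.10461² + 0.554² = 1.52708
κ = 2ρ / |p|² = 2×1.10461 / 1.52708 = 1.44670
θ = 2·atan2(ρ, z) = 2·atan2(1.10461, 0.554) = 2.21184 rad
ℓ = θ/κ = 2.21184/1.44670 = 1.52889

1.4467 155.73 1.5289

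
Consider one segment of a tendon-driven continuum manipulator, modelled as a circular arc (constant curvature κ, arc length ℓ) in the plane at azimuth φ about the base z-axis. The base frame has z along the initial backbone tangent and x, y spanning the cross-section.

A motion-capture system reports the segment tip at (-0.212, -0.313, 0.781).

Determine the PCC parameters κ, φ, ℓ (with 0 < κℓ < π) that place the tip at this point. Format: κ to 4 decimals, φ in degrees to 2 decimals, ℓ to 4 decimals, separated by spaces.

ρ = √(x²+y²) = √(-0.212² + -0.313²) = 0.37804
φ = atan2(y, x) mod 360° = atan2(-0.313, -0.212) = 235.8896°
|p|² = ρ² + z² = 0.37804² + 0.781² = 0.75287
κ = 2ρ / |p|² = 2×0.37804 / 0.75287 = 1.00425
θ = 2·atan2(ρ, z) = 2·atan2(0.37804, 0.781) = 0.90160 rad
ℓ = θ/κ = 0.90160/1.00425 = 0.89778

1.0043 235.89 0.8978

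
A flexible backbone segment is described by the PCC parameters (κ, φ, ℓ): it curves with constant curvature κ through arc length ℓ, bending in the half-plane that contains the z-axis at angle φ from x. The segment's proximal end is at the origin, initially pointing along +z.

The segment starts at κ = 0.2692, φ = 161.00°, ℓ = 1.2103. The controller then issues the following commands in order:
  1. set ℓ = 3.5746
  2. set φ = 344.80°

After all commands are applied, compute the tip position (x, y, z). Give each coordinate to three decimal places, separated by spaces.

initial: κ=0.2692, φ=161.00°, ℓ=1.2103
cmd 1: set ℓ=3.5746 → (κ,φ,ℓ)=(0.2692,161.00°,3.5746) → tip=(-1.5045,0.5180,3.0479)
cmd 2: set φ=344.80° → (κ,φ,ℓ)=(0.2692,344.80°,3.5746) → tip=(1.5355,-0.4172,3.0479)

1.536 -0.417 3.048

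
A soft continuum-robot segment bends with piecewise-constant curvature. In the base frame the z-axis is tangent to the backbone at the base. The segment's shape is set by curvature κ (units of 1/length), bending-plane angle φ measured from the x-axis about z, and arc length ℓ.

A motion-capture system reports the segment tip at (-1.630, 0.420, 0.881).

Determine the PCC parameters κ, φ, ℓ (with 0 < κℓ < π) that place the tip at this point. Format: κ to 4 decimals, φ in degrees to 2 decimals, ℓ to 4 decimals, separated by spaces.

ρ = √(x²+y²) = √(-1.630² + 0.420²) = 1.68324
φ = atan2(y, x) mod 360° = atan2(0.420, -1.630) = 165.5510°
|p|² = ρ² + z² = 1.68324² + 0.881² = 3.60946
κ = 2ρ / |p|² = 2×1.68324 / 3.60946 = 0.93268
θ = 2·atan2(ρ, z) = 2·atan2(1.68324, 0.881) = 2.17722 rad
ℓ = θ/κ = 2.17722/0.93268 = 2.33436

0.9327 165.55 2.3344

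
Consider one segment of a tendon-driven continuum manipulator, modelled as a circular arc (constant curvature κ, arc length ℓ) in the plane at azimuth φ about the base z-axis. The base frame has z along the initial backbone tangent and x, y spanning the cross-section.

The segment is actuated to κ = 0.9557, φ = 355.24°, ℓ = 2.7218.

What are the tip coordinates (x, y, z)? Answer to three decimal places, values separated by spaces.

θ = κ·ℓ = 0.9557 × 2.7218 = 2.60122 rad
ρ = (1 − cos θ)/κ = (1 − -0.85752)/0.9557 = 1.94362
z = sin θ / κ = 0.51445/0.9557 = 0.53830
x = ρ cos φ = 1.94362 × cos(355.24°) = 1.93692
y = ρ sin φ = 1.94362 × sin(355.24°) = -0.16129

1.937 -0.161 0.538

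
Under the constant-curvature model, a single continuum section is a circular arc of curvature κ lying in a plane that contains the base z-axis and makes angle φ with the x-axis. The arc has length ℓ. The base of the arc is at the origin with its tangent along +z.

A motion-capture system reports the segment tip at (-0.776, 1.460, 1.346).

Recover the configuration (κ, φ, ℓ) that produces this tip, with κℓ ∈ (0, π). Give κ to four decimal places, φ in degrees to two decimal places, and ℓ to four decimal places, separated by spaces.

ρ = √(x²+y²) = √(-0.776² + 1.460²) = 1.65341
φ = atan2(y, x) mod 360° = atan2(1.460, -0.776) = 117.9910°
|p|² = ρ² + z² = 1.65341² + 1.346² = 4.54549
κ = 2ρ / |p|² = 2×1.65341 / 4.54549 = 0.72750
θ = 2·atan2(ρ, z) = 2·atan2(1.65341, 1.346) = 1.77507 rad
ℓ = θ/κ = 1.77507/0.72750 = 2.43997

0.7275 117.99 2.4400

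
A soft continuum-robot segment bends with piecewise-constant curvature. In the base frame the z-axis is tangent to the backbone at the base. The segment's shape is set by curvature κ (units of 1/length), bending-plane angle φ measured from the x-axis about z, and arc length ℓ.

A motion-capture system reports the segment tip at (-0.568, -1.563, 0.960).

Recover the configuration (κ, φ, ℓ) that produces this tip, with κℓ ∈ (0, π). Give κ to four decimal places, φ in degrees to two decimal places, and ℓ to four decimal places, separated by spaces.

ρ = √(x²+y²) = √(-0.568² + -1.563²) = 1.66301
φ = atan2(y, x) mod 360° = atan2(-1.563, -0.568) = 250.0287°
|p|² = ρ² + z² = 1.66301² + 0.960² = 3.68719
κ = 2ρ / |p|² = 2×1.66301 / 3.68719 = 0.90205
θ = 2·atan2(ρ, z) = 2·atan2(1.66301, 0.960) = 2.09452 rad
ℓ = θ/κ = 2.09452/0.90205 = 2.32197

0.9020 250.03 2.3220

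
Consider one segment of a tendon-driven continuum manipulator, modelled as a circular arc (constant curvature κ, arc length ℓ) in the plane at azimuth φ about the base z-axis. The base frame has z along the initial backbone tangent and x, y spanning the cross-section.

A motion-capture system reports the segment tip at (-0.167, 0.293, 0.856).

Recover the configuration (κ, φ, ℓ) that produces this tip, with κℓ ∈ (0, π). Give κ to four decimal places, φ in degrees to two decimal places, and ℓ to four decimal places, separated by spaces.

0.7968 119.68 0.9420

ρ = √(x²+y²) = √(-0.167² + 0.293²) = 0.33725
φ = atan2(y, x) mod 360° = atan2(0.293, -0.167) = 119.6817°
|p|² = ρ² + z² = 0.33725² + 0.856² = 0.84647
κ = 2ρ / |p|² = 2×0.33725 / 0.84647 = 0.79684
θ = 2·atan2(ρ, z) = 2·atan2(0.33725, 0.856) = 0.75062 rad
ℓ = θ/κ = 0.75062/0.79684 = 0.94200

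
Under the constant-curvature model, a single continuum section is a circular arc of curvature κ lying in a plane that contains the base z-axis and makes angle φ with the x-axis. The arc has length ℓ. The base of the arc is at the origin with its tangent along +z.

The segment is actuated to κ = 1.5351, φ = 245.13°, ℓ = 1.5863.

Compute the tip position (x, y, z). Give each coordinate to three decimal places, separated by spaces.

-0.482 -1.041 0.423

θ = κ·ℓ = 1.5351 × 1.5863 = 2.43513 rad
ρ = (1 − cos θ)/κ = (1 − -0.76066)/1.5351 = 1.14694
z = sin θ / κ = 0.64915/1.5351 = 0.42287
x = ρ cos φ = 1.14694 × cos(245.13°) = -0.48236
y = ρ sin φ = 1.14694 × sin(245.13°) = -1.04057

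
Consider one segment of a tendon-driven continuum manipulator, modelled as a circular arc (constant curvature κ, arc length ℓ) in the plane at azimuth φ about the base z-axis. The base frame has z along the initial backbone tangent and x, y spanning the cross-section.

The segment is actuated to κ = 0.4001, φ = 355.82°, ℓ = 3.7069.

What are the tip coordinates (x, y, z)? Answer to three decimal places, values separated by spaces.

2.274 -0.166 2.490

θ = κ·ℓ = 0.4001 × 3.7069 = 1.48313 rad
ρ = (1 − cos θ)/κ = (1 − 0.08755)/0.4001 = 2.28055
z = sin θ / κ = 0.99616/0.4001 = 2.48978
x = ρ cos φ = 2.28055 × cos(355.82°) = 2.27448
y = ρ sin φ = 2.28055 × sin(355.82°) = -0.16623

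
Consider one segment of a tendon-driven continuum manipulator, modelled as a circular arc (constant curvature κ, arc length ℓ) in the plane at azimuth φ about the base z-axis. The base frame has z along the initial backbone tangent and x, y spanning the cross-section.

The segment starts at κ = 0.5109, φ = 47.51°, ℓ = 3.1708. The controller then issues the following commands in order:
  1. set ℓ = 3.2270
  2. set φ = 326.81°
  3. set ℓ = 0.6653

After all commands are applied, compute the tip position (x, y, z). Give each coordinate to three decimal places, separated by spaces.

0.094 -0.061 0.653

initial: κ=0.5109, φ=47.51°, ℓ=3.1708
cmd 1: set ℓ=3.2270 → (κ,φ,ℓ)=(0.5109,47.51°,3.2270) → tip=(1.4250,1.5556,1.9514)
cmd 2: set φ=326.81° → (κ,φ,ℓ)=(0.5109,326.81°,3.2270) → tip=(1.7654,-1.1548,1.9514)
cmd 3: set ℓ=0.6653 → (κ,φ,ℓ)=(0.5109,326.81°,0.6653) → tip=(0.0937,-0.0613,0.6526)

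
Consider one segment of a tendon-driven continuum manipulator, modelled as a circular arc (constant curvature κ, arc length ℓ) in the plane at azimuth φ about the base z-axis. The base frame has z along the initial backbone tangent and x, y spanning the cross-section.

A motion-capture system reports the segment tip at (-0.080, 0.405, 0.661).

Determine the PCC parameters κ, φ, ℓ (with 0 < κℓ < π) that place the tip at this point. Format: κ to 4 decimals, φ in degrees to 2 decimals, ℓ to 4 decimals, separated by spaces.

ρ = √(x²+y²) = √(-0.080² + 0.405²) = 0.41283
φ = atan2(y, x) mod 360° = atan2(0.405, -0.080) = 101.1738°
|p|² = ρ² + z² = 0.41283² + 0.661² = 0.60735
κ = 2ρ / |p|² = 2×0.41283 / 0.60735 = 1.35944
θ = 2·atan2(ρ, z) = 2·atan2(0.41283, 0.661) = 1.11655 rad
ℓ = θ/κ = 1.11655/1.35944 = 0.82133

1.3594 101.17 0.8213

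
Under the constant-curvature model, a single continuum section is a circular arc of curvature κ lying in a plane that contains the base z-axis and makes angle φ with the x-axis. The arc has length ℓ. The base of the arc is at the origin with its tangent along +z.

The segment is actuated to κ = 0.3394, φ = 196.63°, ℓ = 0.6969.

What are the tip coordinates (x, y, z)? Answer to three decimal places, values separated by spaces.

θ = κ·ℓ = 0.3394 × 0.6969 = 0.23653 rad
ρ = (1 − cos θ)/κ = (1 − 0.97216)/0.3394 = 0.08203
z = sin θ / κ = 0.23433/0.3394 = 0.69042
x = ρ cos φ = 0.08203 × cos(196.63°) = -0.07860
y = ρ sin φ = 0.08203 × sin(196.63°) = -0.02348

-0.079 -0.023 0.690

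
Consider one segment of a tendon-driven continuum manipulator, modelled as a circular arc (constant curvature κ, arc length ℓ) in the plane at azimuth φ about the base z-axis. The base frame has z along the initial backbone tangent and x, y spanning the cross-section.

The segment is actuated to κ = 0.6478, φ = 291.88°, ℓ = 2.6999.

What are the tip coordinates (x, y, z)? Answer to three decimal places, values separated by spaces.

0.677 -1.686 1.519

θ = κ·ℓ = 0.6478 × 2.6999 = 1.74900 rad
ρ = (1 − cos θ)/κ = (1 − -0.17726)/0.6478 = 1.81732
z = sin θ / κ = 0.98416/0.6478 = 1.51924
x = ρ cos φ = 1.81732 × cos(291.88°) = 0.67725
y = ρ sin φ = 1.81732 × sin(291.88°) = -1.68641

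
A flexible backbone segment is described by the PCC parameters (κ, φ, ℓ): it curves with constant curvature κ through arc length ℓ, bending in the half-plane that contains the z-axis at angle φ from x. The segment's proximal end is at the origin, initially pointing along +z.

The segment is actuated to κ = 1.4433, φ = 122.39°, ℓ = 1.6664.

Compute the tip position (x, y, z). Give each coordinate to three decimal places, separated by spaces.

-0.646 1.019 0.465

θ = κ·ℓ = 1.4433 × 1.6664 = 2.40512 rad
ρ = (1 − cos θ)/κ = (1 − -0.74084)/1.4433 = 1.20615
z = sin θ / κ = 0.67168/1.4433 = 0.46538
x = ρ cos φ = 1.20615 × cos(122.39°) = -0.64611
y = ρ sin φ = 1.20615 × sin(122.39°) = 1.01850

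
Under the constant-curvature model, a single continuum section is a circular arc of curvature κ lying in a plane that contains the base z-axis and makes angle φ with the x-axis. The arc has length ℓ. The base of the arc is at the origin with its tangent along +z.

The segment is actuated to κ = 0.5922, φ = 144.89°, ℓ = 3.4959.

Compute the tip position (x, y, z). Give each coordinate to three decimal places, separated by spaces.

θ = κ·ℓ = 0.5922 × 3.4959 = 2.07027 rad
ρ = (1 − cos θ)/κ = (1 − -0.47897)/0.5922 = 2.49741
z = sin θ / κ = 0.87783/0.5922 = 1.48233
x = ρ cos φ = 2.49741 × cos(144.89°) = -2.04300
y = ρ sin φ = 2.49741 × sin(144.89°) = 1.43638

-2.043 1.436 1.482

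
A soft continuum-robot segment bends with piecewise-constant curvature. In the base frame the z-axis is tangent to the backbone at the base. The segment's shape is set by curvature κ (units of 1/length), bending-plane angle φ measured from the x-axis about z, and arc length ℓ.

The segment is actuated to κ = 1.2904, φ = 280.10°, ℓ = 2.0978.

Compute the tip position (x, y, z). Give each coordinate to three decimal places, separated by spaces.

0.259 -1.455 0.326

θ = κ·ℓ = 1.2904 × 2.0978 = 2.70700 rad
ρ = (1 − cos θ)/κ = (1 − -0.90704)/1.2904 = 1.47787
z = sin θ / κ = 0.42104/1.2904 = 0.32629
x = ρ cos φ = 1.47787 × cos(280.10°) = 0.25917
y = ρ sin φ = 1.47787 × sin(280.10°) = -1.45497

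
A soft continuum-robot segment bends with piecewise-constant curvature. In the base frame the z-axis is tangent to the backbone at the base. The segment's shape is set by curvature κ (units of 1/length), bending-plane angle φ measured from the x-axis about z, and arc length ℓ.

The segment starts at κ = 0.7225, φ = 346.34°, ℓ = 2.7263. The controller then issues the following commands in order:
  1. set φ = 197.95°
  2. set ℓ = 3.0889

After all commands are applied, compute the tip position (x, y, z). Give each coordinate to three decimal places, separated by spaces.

-2.125 -0.688 1.093

initial: κ=0.7225, φ=346.34°, ℓ=2.7263
cmd 1: set φ=197.95° → (κ,φ,ℓ)=(0.7225,197.95°,2.7263) → tip=(-1.8282,-0.5923,1.2754)
cmd 2: set ℓ=3.0889 → (κ,φ,ℓ)=(0.7225,197.95°,3.0889) → tip=(-2.1250,-0.6884,1.0926)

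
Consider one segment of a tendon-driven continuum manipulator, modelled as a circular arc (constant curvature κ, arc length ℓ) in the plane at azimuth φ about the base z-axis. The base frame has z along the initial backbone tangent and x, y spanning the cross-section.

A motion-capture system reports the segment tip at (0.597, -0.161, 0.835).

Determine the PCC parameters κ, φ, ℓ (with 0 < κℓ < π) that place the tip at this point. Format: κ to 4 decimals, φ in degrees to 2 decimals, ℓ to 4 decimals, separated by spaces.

1.1455 344.91 1.1129

ρ = √(x²+y²) = √(0.597² + -0.161²) = 0.61833
φ = atan2(y, x) mod 360° = atan2(-0.161, 0.597) = 344.9074°
|p|² = ρ² + z² = 0.61833² + 0.835² = 1.07956
κ = 2ρ / |p|² = 2×0.61833 / 1.07956 = 1.14552
θ = 2·atan2(ρ, z) = 2·atan2(0.61833, 0.835) = 1.27480 rad
ℓ = θ/κ = 1.27480/1.14552 = 1.11286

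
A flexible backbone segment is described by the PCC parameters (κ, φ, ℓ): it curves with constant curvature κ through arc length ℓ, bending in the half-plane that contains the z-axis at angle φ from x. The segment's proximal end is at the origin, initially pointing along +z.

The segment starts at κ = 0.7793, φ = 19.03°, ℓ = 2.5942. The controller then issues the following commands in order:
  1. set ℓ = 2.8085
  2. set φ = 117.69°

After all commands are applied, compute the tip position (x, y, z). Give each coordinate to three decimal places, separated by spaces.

initial: κ=0.7793, φ=19.03°, ℓ=2.5942
cmd 1: set ℓ=2.8085 → (κ,φ,ℓ)=(0.7793,19.03°,2.8085) → tip=(1.9158,0.6608,1.0460)
cmd 2: set φ=117.69° → (κ,φ,ℓ)=(0.7793,117.69°,2.8085) → tip=(-0.9417,1.7945,1.0460)

-0.942 1.794 1.046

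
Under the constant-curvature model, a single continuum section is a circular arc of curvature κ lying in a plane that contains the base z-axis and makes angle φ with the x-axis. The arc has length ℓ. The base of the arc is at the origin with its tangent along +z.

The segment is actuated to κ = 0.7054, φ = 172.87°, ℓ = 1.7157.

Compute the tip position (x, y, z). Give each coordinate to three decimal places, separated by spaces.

-0.910 0.114 1.326

θ = κ·ℓ = 0.7054 × 1.7157 = 1.21025 rad
ρ = (1 − cos θ)/κ = (1 − 0.35278)/0.7054 = 0.91752
z = sin θ / κ = 0.93571/0.7054 = 1.32649
x = ρ cos φ = 0.91752 × cos(172.87°) = -0.91043
y = ρ sin φ = 0.91752 × sin(172.87°) = 0.11388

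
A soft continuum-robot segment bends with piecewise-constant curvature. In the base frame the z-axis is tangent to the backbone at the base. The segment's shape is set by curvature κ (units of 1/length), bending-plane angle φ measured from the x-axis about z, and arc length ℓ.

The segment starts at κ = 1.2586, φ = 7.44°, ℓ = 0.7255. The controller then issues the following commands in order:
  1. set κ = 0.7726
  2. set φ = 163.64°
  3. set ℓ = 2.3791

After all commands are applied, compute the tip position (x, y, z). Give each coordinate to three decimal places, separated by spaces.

-1.570 0.461 1.248

initial: κ=1.2586, φ=7.44°, ℓ=0.7255
cmd 1: set κ=0.7726 → (κ,φ,ℓ)=(0.7726,7.44°,0.7255) → tip=(0.1964,0.0256,0.6881)
cmd 2: set φ=163.64° → (κ,φ,ℓ)=(0.7726,163.64°,0.7255) → tip=(-0.1900,0.0558,0.6881)
cmd 3: set ℓ=2.3791 → (κ,φ,ℓ)=(0.7726,163.64°,2.3791) → tip=(-1.5699,0.4609,1.2484)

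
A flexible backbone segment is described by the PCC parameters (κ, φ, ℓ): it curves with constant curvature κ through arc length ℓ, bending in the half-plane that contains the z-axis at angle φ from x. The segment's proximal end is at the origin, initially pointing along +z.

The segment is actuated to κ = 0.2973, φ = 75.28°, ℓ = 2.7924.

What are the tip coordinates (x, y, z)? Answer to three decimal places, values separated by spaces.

0.278 1.058 2.483

θ = κ·ℓ = 0.2973 × 2.7924 = 0.83018 rad
ρ = (1 − cos θ)/κ = (1 − 0.67474)/0.2973 = 1.09404
z = sin θ / κ = 0.73805/0.2973 = 2.48252
x = ρ cos φ = 1.09404 × cos(75.28°) = 0.27799
y = ρ sin φ = 1.09404 × sin(75.28°) = 1.05813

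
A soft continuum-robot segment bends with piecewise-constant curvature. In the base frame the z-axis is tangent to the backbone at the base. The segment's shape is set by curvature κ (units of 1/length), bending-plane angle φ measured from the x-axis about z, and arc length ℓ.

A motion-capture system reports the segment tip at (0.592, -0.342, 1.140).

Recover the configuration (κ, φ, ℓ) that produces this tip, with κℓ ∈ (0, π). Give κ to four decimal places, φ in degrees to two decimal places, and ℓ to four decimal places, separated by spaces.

0.7738 329.98 1.3962

ρ = √(x²+y²) = √(0.592² + -0.342²) = 0.68369
φ = atan2(y, x) mod 360° = atan2(-0.342, 0.592) = 329.9849°
|p|² = ρ² + z² = 0.68369² + 1.140² = 1.76703
κ = 2ρ / |p|² = 2×0.68369 / 1.76703 = 0.77383
θ = 2·atan2(ρ, z) = 2·atan2(0.68369, 1.140) = 1.08044 rad
ℓ = θ/κ = 1.08044/0.77383 = 1.39622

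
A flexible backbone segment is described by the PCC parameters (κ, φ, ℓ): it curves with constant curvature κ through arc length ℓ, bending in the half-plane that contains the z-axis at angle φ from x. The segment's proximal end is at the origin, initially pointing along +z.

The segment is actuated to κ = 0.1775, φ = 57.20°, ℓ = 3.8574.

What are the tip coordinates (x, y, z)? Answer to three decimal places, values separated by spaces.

θ = κ·ℓ = 0.1775 × 3.8574 = 0.68469 rad
ρ = (1 − cos θ)/κ = (1 − 0.77462)/0.1775 = 1.26977
z = sin θ / κ = 0.63243/0.1775 = 3.56300
x = ρ cos φ = 1.26977 × cos(57.20°) = 0.68784
y = ρ sin φ = 1.26977 × sin(57.20°) = 1.06733

0.688 1.067 3.563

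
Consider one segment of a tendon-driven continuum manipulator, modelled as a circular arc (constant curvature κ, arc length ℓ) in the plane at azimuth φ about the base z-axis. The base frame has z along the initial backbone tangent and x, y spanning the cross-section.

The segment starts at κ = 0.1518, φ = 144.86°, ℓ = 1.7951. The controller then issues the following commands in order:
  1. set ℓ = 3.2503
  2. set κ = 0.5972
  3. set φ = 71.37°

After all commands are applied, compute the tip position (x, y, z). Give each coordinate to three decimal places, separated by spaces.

0.728 2.161 1.561

initial: κ=0.1518, φ=144.86°, ℓ=1.7951
cmd 1: set ℓ=3.2503 → (κ,φ,ℓ)=(0.1518,144.86°,3.2503) → tip=(-0.6425,0.4522,3.1200)
cmd 2: set κ=0.5972 → (κ,φ,ℓ)=(0.5972,144.86°,3.2503) → tip=(-1.8648,1.3126,1.5610)
cmd 3: set φ=71.37° → (κ,φ,ℓ)=(0.5972,71.37°,3.2503) → tip=(0.7285,2.1609,1.5610)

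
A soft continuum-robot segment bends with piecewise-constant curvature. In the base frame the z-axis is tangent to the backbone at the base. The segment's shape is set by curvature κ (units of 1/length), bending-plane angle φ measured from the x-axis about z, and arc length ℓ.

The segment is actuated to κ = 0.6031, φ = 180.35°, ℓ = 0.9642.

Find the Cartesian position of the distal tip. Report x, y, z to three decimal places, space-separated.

-0.273 -0.002 0.911

θ = κ·ℓ = 0.6031 × 0.9642 = 0.58151 rad
ρ = (1 − cos θ)/κ = (1 − 0.83563)/0.6031 = 0.27253
z = sin θ / κ = 0.54929/0.6031 = 0.91077
x = ρ cos φ = 0.27253 × cos(180.35°) = -0.27253
y = ρ sin φ = 0.27253 × sin(180.35°) = -0.00166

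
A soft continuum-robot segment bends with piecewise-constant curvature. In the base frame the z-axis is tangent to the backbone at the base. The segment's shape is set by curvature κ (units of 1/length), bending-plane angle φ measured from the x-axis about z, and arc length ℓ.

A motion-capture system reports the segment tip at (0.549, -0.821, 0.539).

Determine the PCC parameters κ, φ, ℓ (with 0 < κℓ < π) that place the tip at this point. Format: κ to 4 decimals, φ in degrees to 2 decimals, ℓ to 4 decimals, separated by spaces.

ρ = √(x²+y²) = √(0.549² + -0.821²) = 0.98764
φ = atan2(y, x) mod 360° = atan2(-0.821, 0.549) = 303.7705°
|p|² = ρ² + z² = 0.98764² + 0.539² = 1.26596
κ = 2ρ / |p|² = 2×0.98764 / 1.26596 = 1.56031
θ = 2·atan2(ρ, z) = 2·atan2(0.98764, 0.539) = 2.14245 rad
ℓ = θ/κ = 2.14245/1.56031 = 1.37310

1.5603 303.77 1.3731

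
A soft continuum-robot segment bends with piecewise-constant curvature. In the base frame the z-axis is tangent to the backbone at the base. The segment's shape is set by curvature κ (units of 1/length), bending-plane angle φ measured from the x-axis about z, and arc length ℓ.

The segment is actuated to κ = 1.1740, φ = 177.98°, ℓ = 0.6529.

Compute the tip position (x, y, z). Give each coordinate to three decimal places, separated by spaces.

-0.238 0.008 0.591

θ = κ·ℓ = 1.1740 × 0.6529 = 0.76650 rad
ρ = (1 − cos θ)/κ = (1 − 0.72034)/1.1740 = 0.23821
z = sin θ / κ = 0.69362/1.1740 = 0.59082
x = ρ cos φ = 0.23821 × cos(177.98°) = -0.23806
y = ρ sin φ = 0.23821 × sin(177.98°) = 0.00840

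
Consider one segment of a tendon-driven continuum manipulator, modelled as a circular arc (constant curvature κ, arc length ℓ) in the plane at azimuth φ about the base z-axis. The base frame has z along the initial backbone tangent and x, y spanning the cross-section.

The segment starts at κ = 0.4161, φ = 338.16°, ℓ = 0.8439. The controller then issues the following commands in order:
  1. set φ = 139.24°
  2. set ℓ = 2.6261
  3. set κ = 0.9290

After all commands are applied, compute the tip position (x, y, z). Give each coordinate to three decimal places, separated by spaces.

-1.438 1.239 0.695

initial: κ=0.4161, φ=338.16°, ℓ=0.8439
cmd 1: set φ=139.24° → (κ,φ,ℓ)=(0.4161,139.24°,0.8439) → tip=(-0.1111,0.0957,0.8267)
cmd 2: set ℓ=2.6261 → (κ,φ,ℓ)=(0.4161,139.24°,2.6261) → tip=(-0.9829,0.8472,2.1338)
cmd 3: set κ=0.9290 → (κ,φ,ℓ)=(0.9290,139.24°,2.6261) → tip=(-1.4379,1.2394,0.6951)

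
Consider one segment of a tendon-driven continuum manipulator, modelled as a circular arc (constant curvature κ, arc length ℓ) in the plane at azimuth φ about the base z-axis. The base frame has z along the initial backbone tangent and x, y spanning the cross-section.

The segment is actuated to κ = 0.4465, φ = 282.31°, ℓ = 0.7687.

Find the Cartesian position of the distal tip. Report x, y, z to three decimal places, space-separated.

θ = κ·ℓ = 0.4465 × 0.7687 = 0.34322 rad
ρ = (1 − cos θ)/κ = (1 − 0.94167)/0.4465 = 0.13063
z = sin θ / κ = 0.33653/0.4465 = 0.75370
x = ρ cos φ = 0.13063 × cos(282.31°) = 0.02785
y = ρ sin φ = 0.13063 × sin(282.31°) = -0.12763

0.028 -0.128 0.754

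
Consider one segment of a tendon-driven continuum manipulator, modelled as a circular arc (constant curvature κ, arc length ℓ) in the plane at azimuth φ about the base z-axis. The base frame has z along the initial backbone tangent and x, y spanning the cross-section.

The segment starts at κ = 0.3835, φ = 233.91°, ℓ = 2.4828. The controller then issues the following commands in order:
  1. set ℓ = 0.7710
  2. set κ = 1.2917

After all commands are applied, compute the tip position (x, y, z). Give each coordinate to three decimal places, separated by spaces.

initial: κ=0.3835, φ=233.91°, ℓ=2.4828
cmd 1: set ℓ=0.7710 → (κ,φ,ℓ)=(0.3835,233.91°,0.7710) → tip=(-0.0667,-0.0914,0.7598)
cmd 2: set κ=1.2917 → (κ,φ,ℓ)=(1.2917,233.91°,0.7710) → tip=(-0.2081,-0.2854,0.6497)

-0.208 -0.285 0.650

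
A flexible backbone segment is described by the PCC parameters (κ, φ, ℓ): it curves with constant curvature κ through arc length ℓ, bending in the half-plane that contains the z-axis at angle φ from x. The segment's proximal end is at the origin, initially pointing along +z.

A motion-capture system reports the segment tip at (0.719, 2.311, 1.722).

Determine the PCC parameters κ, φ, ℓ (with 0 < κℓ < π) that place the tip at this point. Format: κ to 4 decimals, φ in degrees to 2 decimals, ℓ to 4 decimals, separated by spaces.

ρ = √(x²+y²) = √(0.719² + 2.311²) = 2.42026
φ = atan2(y, x) mod 360° = atan2(2.311, 0.719) = 72.7180°
|p|² = ρ² + z² = 2.42026² + 1.722² = 8.82297
κ = 2ρ / |p|² = 2×2.42026 / 8.82297 = 0.54863
θ = 2·atan2(ρ, z) = 2·atan2(2.42026, 1.722) = 1.90480 rad
ℓ = θ/κ = 1.90480/0.54863 = 3.47193

0.5486 72.72 3.4719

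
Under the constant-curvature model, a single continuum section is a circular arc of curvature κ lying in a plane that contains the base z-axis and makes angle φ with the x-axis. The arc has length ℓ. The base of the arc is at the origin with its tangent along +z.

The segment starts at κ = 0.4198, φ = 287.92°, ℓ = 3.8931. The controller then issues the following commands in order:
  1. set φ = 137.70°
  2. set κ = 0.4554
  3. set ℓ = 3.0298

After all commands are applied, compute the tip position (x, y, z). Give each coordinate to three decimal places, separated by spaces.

initial: κ=0.4198, φ=287.92°, ℓ=3.8931
cmd 1: set φ=137.70° → (κ,φ,ℓ)=(0.4198,137.70°,3.8931) → tip=(-1.8737,1.7050,2.3773)
cmd 2: set κ=0.4554 → (κ,φ,ℓ)=(0.4554,137.70°,3.8931) → tip=(-1.9502,1.7745,2.1512)
cmd 3: set ℓ=3.0298 → (κ,φ,ℓ)=(0.4554,137.70°,3.0298) → tip=(-1.3158,1.1973,2.1559)

-1.316 1.197 2.156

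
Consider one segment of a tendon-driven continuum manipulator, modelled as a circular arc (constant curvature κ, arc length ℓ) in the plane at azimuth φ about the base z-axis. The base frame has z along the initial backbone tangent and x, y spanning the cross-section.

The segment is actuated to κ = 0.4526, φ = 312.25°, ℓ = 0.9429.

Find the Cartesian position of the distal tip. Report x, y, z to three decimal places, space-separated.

0.133 -0.147 0.915

θ = κ·ℓ = 0.4526 × 0.9429 = 0.42676 rad
ρ = (1 − cos θ)/κ = (1 − 0.91031)/0.4526 = 0.19816
z = sin θ / κ = 0.41392/0.4526 = 0.91454
x = ρ cos φ = 0.19816 × cos(312.25°) = 0.13324
y = ρ sin φ = 0.19816 × sin(312.25°) = -0.14668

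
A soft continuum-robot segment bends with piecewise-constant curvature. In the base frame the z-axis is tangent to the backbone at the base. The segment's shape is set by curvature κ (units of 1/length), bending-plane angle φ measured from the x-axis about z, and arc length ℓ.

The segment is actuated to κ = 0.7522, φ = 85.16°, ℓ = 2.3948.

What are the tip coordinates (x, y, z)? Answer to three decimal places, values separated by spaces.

0.138 1.627 1.294

θ = κ·ℓ = 0.7522 × 2.3948 = 1.80137 rad
ρ = (1 − cos θ)/κ = (1 − -0.22853)/0.7522 = 1.63326
z = sin θ / κ = 0.97354/0.7522 = 1.29425
x = ρ cos φ = 1.63326 × cos(85.16°) = 0.13780
y = ρ sin φ = 1.63326 × sin(85.16°) = 1.62743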